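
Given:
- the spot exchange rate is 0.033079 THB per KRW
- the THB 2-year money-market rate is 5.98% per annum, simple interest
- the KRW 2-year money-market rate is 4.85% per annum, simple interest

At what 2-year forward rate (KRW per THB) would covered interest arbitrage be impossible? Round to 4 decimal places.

T = 2 years.
Growth of 1 THB over T: 1 + 0.0598×2 = 1.119600.
Growth of 1 KRW over T: 1 + 0.0485×2 = 1.097000.
CIP: F = S · (grow THB)/(grow KRW) = 0.033079 × 1.119600/1.097000 = 0.033760482 THB per KRW.
Invert for KRW per THB: 1 / 0.033760482 = 29.6204.

29.6204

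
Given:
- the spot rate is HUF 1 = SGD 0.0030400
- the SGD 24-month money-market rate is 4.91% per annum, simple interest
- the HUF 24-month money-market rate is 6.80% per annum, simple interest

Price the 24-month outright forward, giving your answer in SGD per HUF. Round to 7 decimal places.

0.0029388

T = 2 years.
SGD growth factor: 1 + 0.0491×2 = 1.098200.
Growth of 1 HUF over T: 1 + 0.0680×2 = 1.136000.
Forward (SGD per HUF) = 0.00304 × 1.098200 / 1.136000 = 0.002938845.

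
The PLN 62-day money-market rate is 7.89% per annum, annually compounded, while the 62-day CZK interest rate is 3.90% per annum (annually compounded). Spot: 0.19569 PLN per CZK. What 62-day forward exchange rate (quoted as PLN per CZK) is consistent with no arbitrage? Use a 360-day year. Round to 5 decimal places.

T = 62/360 years.
PLN growth factor: (1 + 0.0789)^(62/360) = 1.0131648.
CZK growth factor: (1 + 0.0390)^(62/360) = 1.0066108.
CIP: F = S · (grow PLN)/(grow CZK) = 0.19569 × 1.0131648/1.0066108 = 0.1969641 PLN per CZK.

0.19696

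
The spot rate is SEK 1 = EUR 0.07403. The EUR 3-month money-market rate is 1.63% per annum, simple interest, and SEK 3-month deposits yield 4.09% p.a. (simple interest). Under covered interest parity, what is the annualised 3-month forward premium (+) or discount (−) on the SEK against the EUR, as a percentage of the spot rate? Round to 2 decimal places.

T = 3/12 years.
CIP forward (EUR per SEK) = 0.07403 × 1.004075/1.010225 = 0.07357932.
(F − S)/S ÷ T = (0.07357932 − 0.07403)/0.07403/(3/12) = -0.024351 → -2.44%.

-2.44%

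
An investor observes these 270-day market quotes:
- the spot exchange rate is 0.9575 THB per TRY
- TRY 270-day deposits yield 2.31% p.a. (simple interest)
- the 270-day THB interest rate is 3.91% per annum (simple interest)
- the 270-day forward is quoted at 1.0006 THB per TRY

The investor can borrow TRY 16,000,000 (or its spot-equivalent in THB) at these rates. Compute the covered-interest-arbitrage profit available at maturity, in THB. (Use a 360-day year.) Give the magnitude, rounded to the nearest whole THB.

T = 270/360 years.
Route A — deposit TRY, sell forward: 16,000,000 × 1.017325 × 1.0006 = THB 16,286,966.32.
Route B — convert at spot, deposit THB: 16,000,000 × 0.9575 × 1.029325 = THB 15,769,259.00.
The quoted forward overvalues TRY, so borrow THB, buy TRY at spot, deposit the TRY at 2.31%, and sell the proceeds forward at 1.0006.
Profit = 16,286,966.32 − 15,769,259.00 = THB 517,707.

THB 517,707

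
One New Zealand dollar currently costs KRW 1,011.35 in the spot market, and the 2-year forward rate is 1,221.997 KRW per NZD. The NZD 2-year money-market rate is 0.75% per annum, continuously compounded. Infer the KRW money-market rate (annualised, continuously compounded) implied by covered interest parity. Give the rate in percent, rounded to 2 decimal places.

10.21%

T = 2 years.
F/S = 1221.997/1011.35 = 1.2082830 = (growth of KRW) / (growth of NZD).
NZD growth factor: e^(0.0075×2) = 1.0151131.
So the KRW growth factor = 1.2265439.
r = ln(1.2265439)/2 = 0.102100 → 10.21%.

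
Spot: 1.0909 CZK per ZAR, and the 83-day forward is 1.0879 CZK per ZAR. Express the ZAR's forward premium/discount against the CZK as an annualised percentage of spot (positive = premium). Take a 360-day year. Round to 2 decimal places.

T = 83/360 years.
ZAR trades forward at -0.27500% vs spot over the period.
Per annum: -0.0027500 / (83/360) = -0.011928 = -1.19%.

-1.19%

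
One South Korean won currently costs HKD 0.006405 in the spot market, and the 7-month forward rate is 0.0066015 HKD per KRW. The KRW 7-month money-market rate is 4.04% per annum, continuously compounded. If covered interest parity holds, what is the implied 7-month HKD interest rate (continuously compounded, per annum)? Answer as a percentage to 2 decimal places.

9.22%

T = 7/12 years.
F/S = 0.0066015/0.006405 = 1.0306792 = (growth of HKD) / (growth of KRW).
KRW growth factor: e^(0.0404×7/12) = 1.0238466.
So the HKD growth factor = 1.0552574.
Take logs: ln 1.0552574 / (7/12) = 0.092202, so 9.22%.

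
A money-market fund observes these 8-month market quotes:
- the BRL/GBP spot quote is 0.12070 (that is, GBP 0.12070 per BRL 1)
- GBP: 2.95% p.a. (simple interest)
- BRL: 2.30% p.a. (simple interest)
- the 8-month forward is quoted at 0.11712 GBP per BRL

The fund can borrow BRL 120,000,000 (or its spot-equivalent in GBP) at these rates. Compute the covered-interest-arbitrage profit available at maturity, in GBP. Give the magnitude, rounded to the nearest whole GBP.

T = 8/12 years.
Route A — deposit BRL, sell forward: 120,000,000 × 1.0153333333 × 0.11712 = GBP 14,269,900.80.
Route B — convert at spot, deposit GBP: 120,000,000 × 0.12070 × 1.0196666667 = GBP 14,768,852.00.
The quoted forward undervalues BRL, so borrow BRL, convert to GBP at spot, deposit the GBP at 2.95%, and buy BRL forward at 0.11712 to cover the loan.
Profit = 14,768,852.00 − 14,269,900.80 = GBP 498,951.

GBP 498,951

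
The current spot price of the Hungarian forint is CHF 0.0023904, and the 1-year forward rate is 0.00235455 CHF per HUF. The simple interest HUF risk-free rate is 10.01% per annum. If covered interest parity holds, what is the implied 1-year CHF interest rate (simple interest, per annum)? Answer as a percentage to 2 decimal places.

8.36%

T = 1 year.
F/S = 0.00235455/0.0023904 = 0.9850025 = (growth of CHF) / (growth of HUF).
HUF growth factor: 1 + 0.1001×1 = 1.100100.
So the CHF growth factor = 1.0836013.
r = (1.0836013 − 1)/1 = 0.083601 → 8.36%.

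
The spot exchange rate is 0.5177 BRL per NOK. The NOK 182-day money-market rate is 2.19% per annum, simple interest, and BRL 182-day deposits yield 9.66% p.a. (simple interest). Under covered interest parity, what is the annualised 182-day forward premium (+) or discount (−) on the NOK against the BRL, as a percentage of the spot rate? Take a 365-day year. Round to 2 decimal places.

T = 182/365 years.
F = S · g_BRL/g_NOK = 0.5177 × 1.0481677/1.010920 = 0.5367748.
Annualised premium = (F − S)/S × (1/T) = (0.5367748 − 0.5177)/0.5177 ÷ (182/365) = 7.39%.

+7.39%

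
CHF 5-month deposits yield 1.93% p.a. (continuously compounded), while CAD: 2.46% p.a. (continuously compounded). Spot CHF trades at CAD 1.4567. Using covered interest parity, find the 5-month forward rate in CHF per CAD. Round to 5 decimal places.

0.68497

T = 5/12 years.
Growth of 1 CAD over T: e^(0.0246×5/12) = 1.0103027.
CHF accumulates by e^(0.0193×5/12) = 1.0080741.
So F = 1.4567 × 1.0103027 / 1.0080741 = 1.459920 (CAD/CHF).
Invert for CHF per CAD: 1 / 1.459920 = 0.68497.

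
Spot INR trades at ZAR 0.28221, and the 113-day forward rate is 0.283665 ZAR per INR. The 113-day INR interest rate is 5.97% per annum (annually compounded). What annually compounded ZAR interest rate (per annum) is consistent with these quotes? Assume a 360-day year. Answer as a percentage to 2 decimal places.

T = 113/360 years.
F/S = 0.283665/0.28221 = 1.0051557 = (growth of ZAR) / (growth of INR).
INR growth factor: (1 + 0.0597)^(113/360) = 1.0183678.
Hence g_ZAR = 1.0236182.
r = 1.0236182^(360/113) − 1 = 0.077204 → 7.72%.

7.72%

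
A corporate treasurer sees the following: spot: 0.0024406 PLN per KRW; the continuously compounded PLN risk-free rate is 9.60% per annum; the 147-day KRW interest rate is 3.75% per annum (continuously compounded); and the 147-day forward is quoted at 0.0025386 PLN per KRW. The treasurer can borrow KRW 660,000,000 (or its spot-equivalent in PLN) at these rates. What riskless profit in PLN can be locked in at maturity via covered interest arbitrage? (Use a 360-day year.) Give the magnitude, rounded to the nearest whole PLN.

T = 147/360 years.
Invest the KRW and cover forward: 660,000,000 × 1.015430337 × 0.0025386 = PLN 1,701,329.16.
Convert at spot and invest in PLN: 660,000,000 × 0.0024406 × 1.039978459 = PLN 1,675,193.14.
The quoted forward overvalues KRW, so borrow PLN, buy KRW at spot, deposit the KRW at 3.75%, and sell the proceeds forward at 0.0025386.
Arbitrage profit = |1,701,329.16 − 1,675,193.14| = PLN 26,136.

PLN 26,136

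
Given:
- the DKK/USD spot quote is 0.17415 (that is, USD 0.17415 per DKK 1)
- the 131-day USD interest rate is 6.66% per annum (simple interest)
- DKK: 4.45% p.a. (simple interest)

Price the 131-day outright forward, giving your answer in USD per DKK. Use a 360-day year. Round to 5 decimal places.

T = 131/360 years.
USD accumulates by 1 + 0.0666×131/360 = 1.024235.
Growth of 1 DKK over T: 1 + 0.0445×131/360 = 1.0161931.
CIP: F = S · (grow USD)/(grow DKK) = 0.17415 × 1.024235/1.0161931 = 0.1755282 USD per DKK.

0.17553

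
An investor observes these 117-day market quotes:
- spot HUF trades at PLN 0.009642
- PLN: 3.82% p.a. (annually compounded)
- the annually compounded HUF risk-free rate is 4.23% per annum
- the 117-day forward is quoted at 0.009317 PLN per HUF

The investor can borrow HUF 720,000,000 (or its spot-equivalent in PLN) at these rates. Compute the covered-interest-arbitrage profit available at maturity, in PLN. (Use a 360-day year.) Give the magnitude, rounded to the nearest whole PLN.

PLN 228,165

T = 117/360 years.
Keep in HUF, deliver into the forward: 720,000,000·1.013555745·0.009317 = PLN 6,799,175.19.
Swap to PLN now, deposit: 720,000,000·0.009642·1.012258269 = PLN 7,027,339.85.
The quoted forward undervalues HUF, so borrow HUF, convert to PLN at spot, deposit the PLN at 3.82%, and buy HUF forward at 0.009317 to cover the loan.
Profit = 7,027,339.85 − 6,799,175.19 = PLN 228,165.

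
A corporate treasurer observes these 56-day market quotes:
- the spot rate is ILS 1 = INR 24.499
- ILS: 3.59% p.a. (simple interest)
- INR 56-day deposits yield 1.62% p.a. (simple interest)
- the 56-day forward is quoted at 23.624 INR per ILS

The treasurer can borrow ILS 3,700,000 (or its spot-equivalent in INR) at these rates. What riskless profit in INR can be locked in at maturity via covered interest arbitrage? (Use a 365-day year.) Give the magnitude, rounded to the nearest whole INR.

INR 2,981,357

T = 56/365 years.
Route A — deposit ILS, sell forward: 3,700,000 × 1.0055079452 × 23.624 = INR 87,890,242.88.
Route B — convert at spot, deposit INR: 3,700,000 × 24.499 × 1.0024854795 = INR 90,871,599.52.
The quoted forward undervalues ILS, so borrow ILS, convert to INR at spot, deposit the INR at 1.62%, and buy ILS forward at 23.624 to cover the loan.
Arbitrage profit = |87,890,242.88 − 90,871,599.52| = INR 2,981,357.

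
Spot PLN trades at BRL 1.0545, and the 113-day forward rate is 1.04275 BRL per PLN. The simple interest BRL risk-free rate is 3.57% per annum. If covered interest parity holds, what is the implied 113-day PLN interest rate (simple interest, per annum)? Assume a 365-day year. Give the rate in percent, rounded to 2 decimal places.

T = 113/365 years.
F/S = 1.04275/1.0545 = 0.9888573 = (growth of BRL) / (growth of PLN).
The BRL side grows by 1 + 0.0357×113/365 = 1.0110523.
So the PLN growth factor = 1.0224451.
(1.0224451 − 1)/T = 0.072500, i.e. 7.25%.

7.25%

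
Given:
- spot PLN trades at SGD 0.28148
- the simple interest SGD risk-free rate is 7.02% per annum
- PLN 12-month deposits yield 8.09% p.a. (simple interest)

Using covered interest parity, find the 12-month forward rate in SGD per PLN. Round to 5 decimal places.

T = 1 year.
SGD growth factor: 1 + 0.0702×1 = 1.070200.
Growth of 1 PLN over T: 1 + 0.0809×1 = 1.080900.
So F = 0.28148 × 1.070200 / 1.080900 = 0.2786936 (SGD/PLN).

0.27869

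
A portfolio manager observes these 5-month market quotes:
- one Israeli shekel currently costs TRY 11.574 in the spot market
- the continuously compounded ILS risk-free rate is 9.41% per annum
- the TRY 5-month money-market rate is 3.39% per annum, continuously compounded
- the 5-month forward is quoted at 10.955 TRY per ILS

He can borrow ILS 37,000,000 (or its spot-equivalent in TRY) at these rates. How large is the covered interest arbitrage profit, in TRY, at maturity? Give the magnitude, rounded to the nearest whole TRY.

TRY 12,786,602

T = 5/12 years.
Invest the ILS and cover forward: 37,000,000 × 1.03998712507 × 10.955 = TRY 421,543,181.34.
Convert at spot and invest in TRY: 37,000,000 × 11.574 × 1.01422522917 = TRY 434,329,783.69.
The quoted forward undervalues ILS, so borrow ILS, convert to TRY at spot, deposit the TRY at 3.39%, and buy ILS forward at 10.955 to cover the loan.
Profit = 434,329,783.69 − 421,543,181.34 = TRY 12,786,602.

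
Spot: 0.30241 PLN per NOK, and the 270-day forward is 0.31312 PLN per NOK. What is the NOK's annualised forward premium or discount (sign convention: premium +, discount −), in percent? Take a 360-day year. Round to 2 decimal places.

T = 270/360 years.
(F − S)/S = (0.31312 − 0.30241)/0.30241 = 0.0354155.
Per annum: 0.0354155 / (270/360) = 0.047221 = 4.72%.

+4.72%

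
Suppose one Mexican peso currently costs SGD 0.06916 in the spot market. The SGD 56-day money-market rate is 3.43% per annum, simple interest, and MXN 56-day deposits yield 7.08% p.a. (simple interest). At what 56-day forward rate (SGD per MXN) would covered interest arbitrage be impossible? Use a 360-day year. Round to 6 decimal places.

0.068772

T = 56/360 years.
SGD growth factor: 1 + 0.0343×56/360 = 1.0053356.
MXN accumulates by 1 + 0.0708×56/360 = 1.0110133.
CIP: F = S · (grow SGD)/(grow MXN) = 0.06916 × 1.0053356/1.0110133 = 0.06877161 SGD per MXN.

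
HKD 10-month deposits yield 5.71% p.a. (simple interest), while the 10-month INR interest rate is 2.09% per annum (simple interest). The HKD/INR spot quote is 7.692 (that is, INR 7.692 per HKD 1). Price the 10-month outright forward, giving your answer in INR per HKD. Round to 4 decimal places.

T = 10/12 years.
INR accumulates by 1 + 0.0209×10/12 = 1.0174167.
HKD growth factor: 1 + 0.0571×10/12 = 1.0475833.
So F = 7.692 × 1.0174167 / 1.0475833 = 7.470498 (INR/HKD).

7.4705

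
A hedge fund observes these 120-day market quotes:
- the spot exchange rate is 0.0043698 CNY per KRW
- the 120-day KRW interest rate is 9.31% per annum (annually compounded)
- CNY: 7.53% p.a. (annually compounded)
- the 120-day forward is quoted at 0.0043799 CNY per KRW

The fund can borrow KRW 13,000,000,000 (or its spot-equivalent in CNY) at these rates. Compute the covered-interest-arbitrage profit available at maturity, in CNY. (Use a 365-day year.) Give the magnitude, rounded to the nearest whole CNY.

T = 120/365 years.
Invest the KRW and cover forward: 13,000,000,000 × 1.0296985525 × 0.0043799 = CNY 58,629,696.97.
Convert at spot and invest in CNY: 13,000,000,000 × 0.0043698 × 1.024155522 = CNY 58,179,612.40.
The quoted forward overvalues KRW, so borrow CNY, buy KRW at spot, deposit the KRW at 9.31%, and sell the proceeds forward at 0.0043799.
Arbitrage profit = |58,629,696.97 − 58,179,612.40| = CNY 450,085.

CNY 450,085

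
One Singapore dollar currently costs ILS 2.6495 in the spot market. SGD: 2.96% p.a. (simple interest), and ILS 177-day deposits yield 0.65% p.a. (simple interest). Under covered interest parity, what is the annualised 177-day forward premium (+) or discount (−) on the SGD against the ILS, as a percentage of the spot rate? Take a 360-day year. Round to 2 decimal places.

-2.28%

T = 177/360 years.
CIP forward (ILS per SGD) = 2.6495 × 1.0031958/1.0145533 = 2.6198400.
(F − S)/S ÷ T = (2.6198400 − 2.6495)/2.6495/(177/360) = -0.022769 → -2.28%.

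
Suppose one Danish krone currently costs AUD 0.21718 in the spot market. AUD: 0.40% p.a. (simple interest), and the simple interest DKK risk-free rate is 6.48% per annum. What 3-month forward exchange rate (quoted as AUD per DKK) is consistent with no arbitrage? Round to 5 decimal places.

0.21393

T = 3/12 years.
Growth of 1 AUD over T: 1 + 0.0040×3/12 = 1.001000.
Growth of 1 DKK over T: 1 + 0.0648×3/12 = 1.016200.
So F = 0.21718 × 1.001000 / 1.016200 = 0.2139315 (AUD/DKK).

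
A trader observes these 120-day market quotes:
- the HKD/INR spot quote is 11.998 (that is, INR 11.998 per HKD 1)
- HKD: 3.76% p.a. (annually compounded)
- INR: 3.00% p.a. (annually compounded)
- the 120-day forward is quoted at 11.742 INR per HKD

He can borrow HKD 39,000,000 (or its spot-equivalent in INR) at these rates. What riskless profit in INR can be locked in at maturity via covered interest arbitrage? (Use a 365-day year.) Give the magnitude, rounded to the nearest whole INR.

INR 8,962,524

T = 120/365 years.
Route A — deposit HKD, sell forward: 39,000,000 × 1.01220883767 × 11.742 = INR 463,528,890.70.
Route B — convert at spot, deposit INR: 39,000,000 × 11.998 × 1.00976533511 = INR 472,491,415.14.
The quoted forward undervalues HKD, so borrow HKD, convert to INR at spot, deposit the INR at 3.00%, and buy HKD forward at 11.742 to cover the loan.
Profit = 472,491,415.14 − 463,528,890.70 = INR 8,962,524.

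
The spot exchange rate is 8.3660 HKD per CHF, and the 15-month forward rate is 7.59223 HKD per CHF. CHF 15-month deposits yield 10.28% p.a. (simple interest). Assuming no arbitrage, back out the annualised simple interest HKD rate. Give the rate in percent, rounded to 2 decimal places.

1.93%

T = 15/12 years.
By CIP, F/S equals the HKD-to-CHF growth ratio: 7.59223/8.366 = 0.9075102.
The CHF side grows by 1 + 0.1028×15/12 = 1.128500.
So the HKD growth factor = 1.0241253.
r = (1.0241253 − 1)/(15/12) = 0.019300 → 1.93%.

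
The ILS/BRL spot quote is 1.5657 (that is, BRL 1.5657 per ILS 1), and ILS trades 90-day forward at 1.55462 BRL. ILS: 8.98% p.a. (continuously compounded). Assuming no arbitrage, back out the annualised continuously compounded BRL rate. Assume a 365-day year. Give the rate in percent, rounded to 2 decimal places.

6.10%

T = 90/365 years.
By CIP, F/S equals the BRL-to-ILS growth ratio: 1.55462/1.5657 = 0.9929233.
ILS growth factor: e^(0.0898×90/365) = 1.0223894.
That pins the BRL growth at 1.0151543.
r = ln(1.0151543)/(90/365) = 0.060998 → 6.10%.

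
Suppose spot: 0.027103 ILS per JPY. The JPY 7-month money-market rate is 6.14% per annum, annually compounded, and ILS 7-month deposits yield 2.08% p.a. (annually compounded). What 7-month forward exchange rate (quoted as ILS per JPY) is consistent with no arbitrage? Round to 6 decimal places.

0.026493

T = 7/12 years.
ILS growth factor: (1 + 0.0208)^(7/12) = 1.0120813.
Growth of 1 JPY over T: (1 + 0.0614)^(7/12) = 1.0353713.
Forward (ILS per JPY) = 0.027103 × 1.0120813 / 1.0353713 = 0.02649334.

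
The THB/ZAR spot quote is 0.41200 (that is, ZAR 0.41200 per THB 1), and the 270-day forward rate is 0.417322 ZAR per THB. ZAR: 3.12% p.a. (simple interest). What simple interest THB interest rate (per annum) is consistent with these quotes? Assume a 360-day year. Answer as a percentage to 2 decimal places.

T = 270/360 years.
F/S = 0.417322/0.412 = 1.0129175 = (growth of ZAR) / (growth of THB).
The ZAR side grows by 1 + 0.0312×270/360 = 1.023400.
So the THB growth factor = 1.0103488.
(1.0103488 − 1)/T = 0.013798, i.e. 1.38%.

1.38%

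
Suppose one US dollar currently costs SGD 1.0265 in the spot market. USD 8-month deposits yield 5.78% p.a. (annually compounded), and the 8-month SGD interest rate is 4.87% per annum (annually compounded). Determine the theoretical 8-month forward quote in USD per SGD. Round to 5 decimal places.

T = 8/12 years.
Growth of 1 SGD over T: (1 + 0.0487)^(8/12) = 1.0322087.
Growth of 1 USD over T: (1 + 0.0578)^(8/12) = 1.0381714.
So F = 1.0265 × 1.0322087 / 1.0381714 = 1.020604 (SGD/USD).
Quoted the other way: 1/1.020604 = 0.97981 USD per SGD.

0.97981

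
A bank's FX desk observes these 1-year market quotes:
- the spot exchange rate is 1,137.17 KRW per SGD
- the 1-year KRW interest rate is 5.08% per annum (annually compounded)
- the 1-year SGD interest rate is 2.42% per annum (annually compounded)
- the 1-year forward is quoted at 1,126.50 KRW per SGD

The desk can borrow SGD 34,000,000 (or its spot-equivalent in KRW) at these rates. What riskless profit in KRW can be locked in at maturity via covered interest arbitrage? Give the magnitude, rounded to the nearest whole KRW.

T = 1 year.
Keep in SGD, deliver into the forward: 34,000,000·1.024200·1126.50 = KRW 39,227,884,200.00.
Swap to KRW now, deposit: 34,000,000·1137.17·1.050800 = KRW 40,627,900,024.00.
The quoted forward undervalues SGD, so borrow SGD, convert to KRW at spot, deposit the KRW at 5.08%, and buy SGD forward at 1,126.50 to cover the loan.
Profit = 40,627,900,024.00 − 39,227,884,200.00 = KRW 1,400,015,824.

KRW 1,400,015,824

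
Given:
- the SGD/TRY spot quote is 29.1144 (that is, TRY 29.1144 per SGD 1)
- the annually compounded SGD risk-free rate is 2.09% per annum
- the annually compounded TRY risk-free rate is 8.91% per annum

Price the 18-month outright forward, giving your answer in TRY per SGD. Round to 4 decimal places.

32.0800

T = 18/12 years.
Growth of 1 TRY over T: (1 + 0.0891)^(18/12) = 1.13658426.
Growth of 1 SGD over T: (1 + 0.0209)^(18/12) = 1.03151324.
So F = 29.1144 × 1.13658426 / 1.03151324 = 32.080023 (TRY/SGD).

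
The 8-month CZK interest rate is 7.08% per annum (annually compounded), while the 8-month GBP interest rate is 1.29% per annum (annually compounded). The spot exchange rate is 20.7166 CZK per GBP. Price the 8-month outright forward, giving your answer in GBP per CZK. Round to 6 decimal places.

T = 8/12 years.
CZK accumulates by (1 + 0.0708)^(8/12) = 1.0466599.
GBP growth factor: (1 + 0.0129)^(8/12) = 1.0085816.
Forward (CZK per GBP) = 20.7166 × 1.0466599 / 1.0085816 = 21.49874.
Quoted the other way: 1/21.49874 = 0.046514 GBP per CZK.

0.046514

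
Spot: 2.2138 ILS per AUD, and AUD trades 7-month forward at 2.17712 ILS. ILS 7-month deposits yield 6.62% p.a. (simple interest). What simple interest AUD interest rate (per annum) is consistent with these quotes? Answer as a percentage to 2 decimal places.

9.62%

T = 7/12 years.
By CIP, F/S equals the ILS-to-AUD growth ratio: 2.17712/2.2138 = 0.9834312.
The ILS side grows by 1 + 0.0662×7/12 = 1.0386167.
That pins the AUD growth at 1.0561153.
r = (1.0561153 − 1)/(7/12) = 0.096198 → 9.62%.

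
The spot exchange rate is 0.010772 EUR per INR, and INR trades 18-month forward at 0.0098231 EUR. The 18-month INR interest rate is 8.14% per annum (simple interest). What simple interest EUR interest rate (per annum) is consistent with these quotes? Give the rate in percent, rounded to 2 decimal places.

1.55%

T = 18/12 years.
By CIP, F/S equals the EUR-to-INR growth ratio: 0.0098231/0.010772 = 0.9119105.
INR growth factor: 1 + 0.0814×18/12 = 1.122100.
So the EUR growth factor = 1.0232548.
r = (1.0232548 − 1)/(18/12) = 0.015503 → 1.55%.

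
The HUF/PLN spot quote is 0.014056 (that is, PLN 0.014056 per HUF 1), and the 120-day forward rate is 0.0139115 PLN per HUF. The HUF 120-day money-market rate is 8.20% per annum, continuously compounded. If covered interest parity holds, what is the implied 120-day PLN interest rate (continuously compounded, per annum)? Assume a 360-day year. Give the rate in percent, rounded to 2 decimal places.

5.10%

T = 120/360 years.
CIP gives F = S · g_PLN/g_HUF, so g_PLN/g_HUF = 0.0139115/0.014056 = 0.9897197.
The HUF side grows by e^(0.0820×120/360) = 1.0277103.
So the PLN growth factor = 1.0171451.
r = ln(1.0171451)/(120/360) = 0.050999 → 5.10%.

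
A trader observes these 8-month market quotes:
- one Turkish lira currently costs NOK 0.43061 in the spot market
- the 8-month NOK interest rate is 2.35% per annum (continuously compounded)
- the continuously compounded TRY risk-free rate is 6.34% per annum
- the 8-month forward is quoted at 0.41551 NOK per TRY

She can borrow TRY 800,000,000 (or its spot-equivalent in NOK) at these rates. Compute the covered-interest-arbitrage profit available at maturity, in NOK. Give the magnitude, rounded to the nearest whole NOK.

T = 8/12 years.
Invest the TRY and cover forward: 800,000,000 × 1.04317262103 × 0.41551 = NOK 346,758,924.61.
Convert at spot and invest in NOK: 800,000,000 × 0.43061 × 1.01579003229 = NOK 349,927,476.64.
The quoted forward undervalues TRY, so borrow TRY, convert to NOK at spot, deposit the NOK at 2.35%, and buy TRY forward at 0.41551 to cover the loan.
The gap between the two covered legs is NOK 3,168,552.

NOK 3,168,552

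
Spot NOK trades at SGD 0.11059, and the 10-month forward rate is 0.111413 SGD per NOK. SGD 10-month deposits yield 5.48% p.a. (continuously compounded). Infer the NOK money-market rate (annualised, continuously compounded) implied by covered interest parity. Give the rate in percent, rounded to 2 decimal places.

T = 10/12 years.
F/S = 0.111413/0.11059 = 1.0074419 = (growth of SGD) / (growth of NOK).
SGD growth factor: e^(0.0548×10/12) = 1.0467254.
So the NOK growth factor = 1.0389933.
Take logs: ln 1.0389933 / (10/12) = 0.045903, so 4.59%.

4.59%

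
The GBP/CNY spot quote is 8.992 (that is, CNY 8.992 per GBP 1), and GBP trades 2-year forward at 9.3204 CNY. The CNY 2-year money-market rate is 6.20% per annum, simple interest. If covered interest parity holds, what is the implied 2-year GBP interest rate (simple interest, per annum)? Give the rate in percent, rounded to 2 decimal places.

T = 2 years.
F/S = 9.3204/8.992 = 1.0365214 = (growth of CNY) / (growth of GBP).
The CNY side grows by 1 + 0.0620×2 = 1.124000.
Hence g_GBP = 1.0843963.
(1.0843963 − 1)/T = 0.042198, i.e. 4.22%.

4.22%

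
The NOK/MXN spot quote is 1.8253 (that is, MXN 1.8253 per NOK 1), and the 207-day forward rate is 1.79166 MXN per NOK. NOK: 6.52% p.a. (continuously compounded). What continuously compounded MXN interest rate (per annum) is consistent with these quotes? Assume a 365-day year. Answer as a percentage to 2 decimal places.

3.24%

T = 207/365 years.
By CIP, F/S equals the MXN-to-NOK growth ratio: 1.79166/1.8253 = 0.9815702.
The NOK side grows by e^(0.0652×207/365) = 1.0376686.
So the MXN growth factor = 1.0185446.
Take logs: ln 1.0185446 / (207/365) = 0.032400, so 3.24%.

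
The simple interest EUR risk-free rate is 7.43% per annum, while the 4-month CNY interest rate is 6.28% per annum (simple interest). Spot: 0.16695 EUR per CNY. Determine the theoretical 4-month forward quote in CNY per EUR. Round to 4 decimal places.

5.9674

T = 4/12 years.
EUR accumulates by 1 + 0.0743×4/12 = 1.0247667.
CNY growth factor: 1 + 0.0628×4/12 = 1.0209333.
So F = 0.16695 × 1.0247667 / 1.0209333 = 0.1675769 (EUR/CNY).
Quoted the other way: 1/0.1675769 = 5.9674 CNY per EUR.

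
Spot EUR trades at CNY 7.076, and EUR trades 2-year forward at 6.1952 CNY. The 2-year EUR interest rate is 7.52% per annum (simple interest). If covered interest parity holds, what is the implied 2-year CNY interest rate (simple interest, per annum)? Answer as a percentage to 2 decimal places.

T = 2 years.
CIP gives F = S · g_CNY/g_EUR, so g_CNY/g_EUR = 6.1952/7.076 = 0.8755229.
EUR growth factor: 1 + 0.0752×2 = 1.150400.
Hence g_CNY = 1.0072015.
r = (1.0072015 − 1)/2 = 0.003601 → 0.36%.

0.36%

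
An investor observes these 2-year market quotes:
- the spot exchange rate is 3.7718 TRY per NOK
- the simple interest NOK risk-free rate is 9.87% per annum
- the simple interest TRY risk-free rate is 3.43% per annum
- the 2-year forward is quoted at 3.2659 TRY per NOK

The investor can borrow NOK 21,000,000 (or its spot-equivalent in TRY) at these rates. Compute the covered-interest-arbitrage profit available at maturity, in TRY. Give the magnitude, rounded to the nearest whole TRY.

T = 2 years.
Route A — deposit NOK, sell forward: 21,000,000 × 1.197400 × 3.2659 = TRY 82,122,361.86.
Route B — convert at spot, deposit TRY: 21,000,000 × 3.7718 × 1.068600 = TRY 84,641,455.08.
The quoted forward undervalues NOK, so borrow NOK, convert to TRY at spot, deposit the TRY at 3.43%, and buy NOK forward at 3.2659 to cover the loan.
Profit = 84,641,455.08 − 82,122,361.86 = TRY 2,519,093.

TRY 2,519,093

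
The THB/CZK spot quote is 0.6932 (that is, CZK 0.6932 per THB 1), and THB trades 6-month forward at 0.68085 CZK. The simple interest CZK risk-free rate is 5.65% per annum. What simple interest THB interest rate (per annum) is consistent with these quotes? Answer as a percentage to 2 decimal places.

T = 6/12 years.
CIP gives F = S · g_CZK/g_THB, so g_CZK/g_THB = 0.68085/0.6932 = 0.9821841.
CZK growth factor: 1 + 0.0565×6/12 = 1.028250.
So the THB growth factor = 1.0469015.
(1.0469015 − 1)/T = 0.093803, i.e. 9.38%.

9.38%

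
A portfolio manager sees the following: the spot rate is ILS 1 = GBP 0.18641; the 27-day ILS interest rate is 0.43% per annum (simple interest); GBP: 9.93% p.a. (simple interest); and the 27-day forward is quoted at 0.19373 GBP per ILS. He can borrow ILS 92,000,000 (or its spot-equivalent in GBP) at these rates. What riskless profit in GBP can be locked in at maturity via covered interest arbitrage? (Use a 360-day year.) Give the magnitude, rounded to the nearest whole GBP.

T = 27/360 years.
Keep in ILS, deliver into the forward: 92,000,000·1.0003225·0.19373 = GBP 17,828,907.97.
Swap to GBP now, deposit: 92,000,000·0.18641·1.0074475 = GBP 17,277,442.54.
The quoted forward overvalues ILS, so borrow GBP, buy ILS at spot, deposit the ILS at 0.43%, and sell the proceeds forward at 0.19373.
The gap between the two covered legs is GBP 551,465.

GBP 551,465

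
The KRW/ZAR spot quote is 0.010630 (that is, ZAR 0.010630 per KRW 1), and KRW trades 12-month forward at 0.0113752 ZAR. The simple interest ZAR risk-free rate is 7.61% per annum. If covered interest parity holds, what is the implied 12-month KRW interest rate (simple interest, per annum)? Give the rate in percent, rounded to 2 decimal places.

0.56%

T = 1 year.
F/S = 0.0113752/0.01063 = 1.0701035 = (growth of ZAR) / (growth of KRW).
ZAR growth factor: 1 + 0.0761×1 = 1.076100.
That pins the KRW growth at 1.0056037.
(1.0056037 − 1)/T = 0.005604, i.e. 0.56%.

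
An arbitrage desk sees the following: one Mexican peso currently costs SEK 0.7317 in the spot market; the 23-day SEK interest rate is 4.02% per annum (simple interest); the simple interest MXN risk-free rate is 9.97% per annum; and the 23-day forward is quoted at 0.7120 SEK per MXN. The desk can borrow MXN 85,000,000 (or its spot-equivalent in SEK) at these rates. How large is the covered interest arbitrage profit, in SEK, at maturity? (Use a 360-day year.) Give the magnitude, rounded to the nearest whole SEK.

T = 23/360 years.
Invest the MXN and cover forward: 85,000,000 × 1.0063697222 × 0.7120 = SEK 60,905,495.59.
Convert at spot and invest in SEK: 85,000,000 × 0.7317 × 1.0025683333 = SEK 62,354,236.21.
The quoted forward undervalues MXN, so borrow MXN, convert to SEK at spot, deposit the SEK at 4.02%, and buy MXN forward at 0.7120 to cover the loan.
The gap between the two covered legs is SEK 1,448,741.

SEK 1,448,741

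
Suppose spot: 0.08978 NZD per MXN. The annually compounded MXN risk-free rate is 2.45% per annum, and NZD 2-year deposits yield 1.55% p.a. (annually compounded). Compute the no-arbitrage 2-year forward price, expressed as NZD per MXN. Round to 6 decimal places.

T = 2 years.
NZD growth factor: (1 + 0.0155)^2 = 1.0312403.
MXN growth factor: (1 + 0.0245)^2 = 1.0496002.
So F = 0.08978 × 1.0312403 / 1.0496002 = 0.08820954 (NZD/MXN).

0.088210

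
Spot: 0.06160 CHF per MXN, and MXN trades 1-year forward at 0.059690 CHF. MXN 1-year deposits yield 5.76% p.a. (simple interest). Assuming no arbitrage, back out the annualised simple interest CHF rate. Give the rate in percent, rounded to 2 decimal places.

T = 1 year.
CIP gives F = S · g_CHF/g_MXN, so g_CHF/g_MXN = 0.05969/0.0616 = 0.9689935.
MXN growth factor: 1 + 0.0576×1 = 1.057600.
Hence g_CHF = 1.0248075.
(1.0248075 − 1)/T = 0.024808, i.e. 2.48%.

2.48%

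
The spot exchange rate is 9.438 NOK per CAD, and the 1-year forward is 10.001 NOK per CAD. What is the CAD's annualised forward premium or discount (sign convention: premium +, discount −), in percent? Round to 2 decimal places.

+5.97%

T = 1 year.
Period premium: (10.001 − 9.438)/9.438 = 0.0596525.
Annualise by dividing by T: 0.0596525 / 1 = 0.059652 → 5.97%.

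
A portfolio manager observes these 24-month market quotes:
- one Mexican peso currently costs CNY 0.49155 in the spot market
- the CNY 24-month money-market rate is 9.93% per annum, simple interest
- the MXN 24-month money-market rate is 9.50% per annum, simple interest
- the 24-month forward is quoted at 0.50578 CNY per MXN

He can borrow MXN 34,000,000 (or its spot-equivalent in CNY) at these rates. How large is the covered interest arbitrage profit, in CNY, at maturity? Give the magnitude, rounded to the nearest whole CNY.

T = 2 years.
Invest the MXN and cover forward: 34,000,000 × 1.190000 × 0.50578 = CNY 20,463,858.80.
Convert at spot and invest in CNY: 34,000,000 × 0.49155 × 1.198600 = CNY 20,031,842.22.
The quoted forward overvalues MXN, so borrow CNY, buy MXN at spot, deposit the MXN at 9.50%, and sell the proceeds forward at 0.50578.
The gap between the two covered legs is CNY 432,017.

CNY 432,017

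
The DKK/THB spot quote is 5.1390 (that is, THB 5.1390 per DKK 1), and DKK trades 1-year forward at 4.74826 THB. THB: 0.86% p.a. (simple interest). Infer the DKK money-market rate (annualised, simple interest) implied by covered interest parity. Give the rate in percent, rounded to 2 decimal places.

9.16%

T = 1 year.
By CIP, F/S equals the THB-to-DKK growth ratio: 4.74826/5.139 = 0.9239658.
THB growth factor: 1 + 0.0086×1 = 1.008600.
So the DKK growth factor = 1.0915988.
(1.0915988 − 1)/T = 0.091599, i.e. 9.16%.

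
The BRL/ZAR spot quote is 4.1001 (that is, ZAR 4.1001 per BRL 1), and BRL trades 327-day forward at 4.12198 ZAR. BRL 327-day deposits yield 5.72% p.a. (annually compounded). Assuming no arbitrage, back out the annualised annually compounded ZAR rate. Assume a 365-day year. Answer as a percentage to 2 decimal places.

6.35%

T = 327/365 years.
F/S = 4.12198/4.1001 = 1.0053365 = (growth of ZAR) / (growth of BRL).
BRL growth factor: (1 + 0.0572)^(327/365) = 1.0510955.
So the ZAR growth factor = 1.0567047.
r = 1.0567047^(365/327) − 1 = 0.063499 → 6.35%.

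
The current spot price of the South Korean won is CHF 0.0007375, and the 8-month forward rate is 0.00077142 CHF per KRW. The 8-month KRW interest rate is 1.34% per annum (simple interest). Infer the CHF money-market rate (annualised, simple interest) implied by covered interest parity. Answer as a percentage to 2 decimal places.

8.30%

T = 8/12 years.
F/S = 0.00077142/0.0007375 = 1.0459932 = (growth of CHF) / (growth of KRW).
KRW growth factor: 1 + 0.0134×8/12 = 1.0089333.
So the CHF growth factor = 1.0553374.
(1.0553374 − 1)/T = 0.083006, i.e. 8.30%.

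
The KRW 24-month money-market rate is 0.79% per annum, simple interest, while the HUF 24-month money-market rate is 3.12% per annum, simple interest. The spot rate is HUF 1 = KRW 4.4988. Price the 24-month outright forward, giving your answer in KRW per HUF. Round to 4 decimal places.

4.3015

T = 2 years.
KRW growth factor: 1 + 0.0079×2 = 1.015800.
Growth of 1 HUF over T: 1 + 0.0312×2 = 1.062400.
CIP: F = S · (grow KRW)/(grow HUF) = 4.4988 × 1.015800/1.062400 = 4.301469 KRW per HUF.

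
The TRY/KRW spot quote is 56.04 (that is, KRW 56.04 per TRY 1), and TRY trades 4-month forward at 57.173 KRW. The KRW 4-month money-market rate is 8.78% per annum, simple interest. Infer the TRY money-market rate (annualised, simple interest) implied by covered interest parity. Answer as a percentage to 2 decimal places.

2.66%

T = 4/12 years.
F/S = 57.173/56.04 = 1.0202177 = (growth of KRW) / (growth of TRY).
The KRW side grows by 1 + 0.0878×4/12 = 1.0292667.
That pins the TRY growth at 1.0088697.
(1.0088697 − 1)/T = 0.026609, i.e. 2.66%.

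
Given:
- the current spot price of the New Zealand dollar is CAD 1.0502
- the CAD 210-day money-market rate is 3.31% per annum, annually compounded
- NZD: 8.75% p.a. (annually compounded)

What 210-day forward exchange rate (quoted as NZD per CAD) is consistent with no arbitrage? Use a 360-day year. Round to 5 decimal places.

T = 210/360 years.
CAD accumulates by (1 + 0.0331)^(210/360) = 1.0191772.
Growth of 1 NZD over T: (1 + 0.0875)^(210/360) = 1.0501477.
Forward (CAD per NZD) = 1.0502 × 1.0191772 / 1.0501477 = 1.019228.
Quoted the other way: 1/1.019228 = 0.98113 NZD per CAD.

0.98113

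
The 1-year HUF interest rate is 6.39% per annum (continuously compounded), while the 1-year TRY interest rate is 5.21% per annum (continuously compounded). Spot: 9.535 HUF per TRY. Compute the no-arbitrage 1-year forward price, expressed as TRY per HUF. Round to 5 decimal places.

0.10365

T = 1 year.
HUF growth factor: e^(0.0639×1) = 1.0659858.
Growth of 1 TRY over T: e^(0.0521×1) = 1.0534811.
So F = 9.535 × 1.0659858 / 1.0534811 = 9.648179 (HUF/TRY).
Quoted the other way: 1/9.648179 = 0.10365 TRY per HUF.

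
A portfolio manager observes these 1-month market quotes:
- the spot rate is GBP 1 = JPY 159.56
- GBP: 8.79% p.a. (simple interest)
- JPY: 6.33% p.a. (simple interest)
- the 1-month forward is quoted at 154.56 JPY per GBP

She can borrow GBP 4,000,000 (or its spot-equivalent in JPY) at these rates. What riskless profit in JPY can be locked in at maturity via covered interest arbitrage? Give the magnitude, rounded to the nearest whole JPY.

JPY 18,838,108

T = 1/12 years.
Invest the GBP and cover forward: 4,000,000 × 1.007325 × 154.56 = JPY 622,768,608.00.
Convert at spot and invest in JPY: 4,000,000 × 159.56 × 1.005275 = JPY 641,606,716.00.
The quoted forward undervalues GBP, so borrow GBP, convert to JPY at spot, deposit the JPY at 6.33%, and buy GBP forward at 154.56 to cover the loan.
Arbitrage profit = |622,768,608.00 − 641,606,716.00| = JPY 18,838,108.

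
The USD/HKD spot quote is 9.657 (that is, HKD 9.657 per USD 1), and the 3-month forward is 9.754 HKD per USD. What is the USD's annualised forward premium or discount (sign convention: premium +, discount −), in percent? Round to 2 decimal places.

T = 3/12 years.
USD trades forward at +1.00445% vs spot over the period.
×(1/T) gives 4.02% p.a.

+4.02%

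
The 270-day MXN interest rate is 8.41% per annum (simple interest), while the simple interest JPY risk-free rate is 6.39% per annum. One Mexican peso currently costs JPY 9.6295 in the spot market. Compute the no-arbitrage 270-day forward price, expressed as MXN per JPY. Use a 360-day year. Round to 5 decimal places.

T = 270/360 years.
Growth of 1 JPY over T: 1 + 0.0639×270/360 = 1.047925.
MXN accumulates by 1 + 0.0841×270/360 = 1.063075.
Forward (JPY per MXN) = 9.6295 × 1.047925 / 1.063075 = 9.492269.
Quoted the other way: 1/9.492269 = 0.10535 MXN per JPY.

0.10535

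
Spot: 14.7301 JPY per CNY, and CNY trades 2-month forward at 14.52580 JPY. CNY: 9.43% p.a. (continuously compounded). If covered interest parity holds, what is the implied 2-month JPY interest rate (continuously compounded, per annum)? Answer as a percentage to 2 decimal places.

T = 2/12 years.
By CIP, F/S equals the JPY-to-CNY growth ratio: 14.5258/14.7301 = 0.9861304.
The CNY side grows by e^(0.0943×2/12) = 1.0158408.
Hence g_JPY = 1.0017515.
Take logs: ln 1.0017515 / (2/12) = 0.010500, so 1.05%.

1.05%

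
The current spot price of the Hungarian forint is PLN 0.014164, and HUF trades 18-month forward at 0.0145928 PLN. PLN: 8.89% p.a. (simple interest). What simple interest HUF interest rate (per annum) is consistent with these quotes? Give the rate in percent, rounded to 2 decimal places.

T = 18/12 years.
By CIP, F/S equals the PLN-to-HUF growth ratio: 0.0145928/0.014164 = 1.0302739.
PLN growth factor: 1 + 0.0889×18/12 = 1.133350.
So the HUF growth factor = 1.1000473.
(1.1000473 − 1)/T = 0.066698, i.e. 6.67%.

6.67%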